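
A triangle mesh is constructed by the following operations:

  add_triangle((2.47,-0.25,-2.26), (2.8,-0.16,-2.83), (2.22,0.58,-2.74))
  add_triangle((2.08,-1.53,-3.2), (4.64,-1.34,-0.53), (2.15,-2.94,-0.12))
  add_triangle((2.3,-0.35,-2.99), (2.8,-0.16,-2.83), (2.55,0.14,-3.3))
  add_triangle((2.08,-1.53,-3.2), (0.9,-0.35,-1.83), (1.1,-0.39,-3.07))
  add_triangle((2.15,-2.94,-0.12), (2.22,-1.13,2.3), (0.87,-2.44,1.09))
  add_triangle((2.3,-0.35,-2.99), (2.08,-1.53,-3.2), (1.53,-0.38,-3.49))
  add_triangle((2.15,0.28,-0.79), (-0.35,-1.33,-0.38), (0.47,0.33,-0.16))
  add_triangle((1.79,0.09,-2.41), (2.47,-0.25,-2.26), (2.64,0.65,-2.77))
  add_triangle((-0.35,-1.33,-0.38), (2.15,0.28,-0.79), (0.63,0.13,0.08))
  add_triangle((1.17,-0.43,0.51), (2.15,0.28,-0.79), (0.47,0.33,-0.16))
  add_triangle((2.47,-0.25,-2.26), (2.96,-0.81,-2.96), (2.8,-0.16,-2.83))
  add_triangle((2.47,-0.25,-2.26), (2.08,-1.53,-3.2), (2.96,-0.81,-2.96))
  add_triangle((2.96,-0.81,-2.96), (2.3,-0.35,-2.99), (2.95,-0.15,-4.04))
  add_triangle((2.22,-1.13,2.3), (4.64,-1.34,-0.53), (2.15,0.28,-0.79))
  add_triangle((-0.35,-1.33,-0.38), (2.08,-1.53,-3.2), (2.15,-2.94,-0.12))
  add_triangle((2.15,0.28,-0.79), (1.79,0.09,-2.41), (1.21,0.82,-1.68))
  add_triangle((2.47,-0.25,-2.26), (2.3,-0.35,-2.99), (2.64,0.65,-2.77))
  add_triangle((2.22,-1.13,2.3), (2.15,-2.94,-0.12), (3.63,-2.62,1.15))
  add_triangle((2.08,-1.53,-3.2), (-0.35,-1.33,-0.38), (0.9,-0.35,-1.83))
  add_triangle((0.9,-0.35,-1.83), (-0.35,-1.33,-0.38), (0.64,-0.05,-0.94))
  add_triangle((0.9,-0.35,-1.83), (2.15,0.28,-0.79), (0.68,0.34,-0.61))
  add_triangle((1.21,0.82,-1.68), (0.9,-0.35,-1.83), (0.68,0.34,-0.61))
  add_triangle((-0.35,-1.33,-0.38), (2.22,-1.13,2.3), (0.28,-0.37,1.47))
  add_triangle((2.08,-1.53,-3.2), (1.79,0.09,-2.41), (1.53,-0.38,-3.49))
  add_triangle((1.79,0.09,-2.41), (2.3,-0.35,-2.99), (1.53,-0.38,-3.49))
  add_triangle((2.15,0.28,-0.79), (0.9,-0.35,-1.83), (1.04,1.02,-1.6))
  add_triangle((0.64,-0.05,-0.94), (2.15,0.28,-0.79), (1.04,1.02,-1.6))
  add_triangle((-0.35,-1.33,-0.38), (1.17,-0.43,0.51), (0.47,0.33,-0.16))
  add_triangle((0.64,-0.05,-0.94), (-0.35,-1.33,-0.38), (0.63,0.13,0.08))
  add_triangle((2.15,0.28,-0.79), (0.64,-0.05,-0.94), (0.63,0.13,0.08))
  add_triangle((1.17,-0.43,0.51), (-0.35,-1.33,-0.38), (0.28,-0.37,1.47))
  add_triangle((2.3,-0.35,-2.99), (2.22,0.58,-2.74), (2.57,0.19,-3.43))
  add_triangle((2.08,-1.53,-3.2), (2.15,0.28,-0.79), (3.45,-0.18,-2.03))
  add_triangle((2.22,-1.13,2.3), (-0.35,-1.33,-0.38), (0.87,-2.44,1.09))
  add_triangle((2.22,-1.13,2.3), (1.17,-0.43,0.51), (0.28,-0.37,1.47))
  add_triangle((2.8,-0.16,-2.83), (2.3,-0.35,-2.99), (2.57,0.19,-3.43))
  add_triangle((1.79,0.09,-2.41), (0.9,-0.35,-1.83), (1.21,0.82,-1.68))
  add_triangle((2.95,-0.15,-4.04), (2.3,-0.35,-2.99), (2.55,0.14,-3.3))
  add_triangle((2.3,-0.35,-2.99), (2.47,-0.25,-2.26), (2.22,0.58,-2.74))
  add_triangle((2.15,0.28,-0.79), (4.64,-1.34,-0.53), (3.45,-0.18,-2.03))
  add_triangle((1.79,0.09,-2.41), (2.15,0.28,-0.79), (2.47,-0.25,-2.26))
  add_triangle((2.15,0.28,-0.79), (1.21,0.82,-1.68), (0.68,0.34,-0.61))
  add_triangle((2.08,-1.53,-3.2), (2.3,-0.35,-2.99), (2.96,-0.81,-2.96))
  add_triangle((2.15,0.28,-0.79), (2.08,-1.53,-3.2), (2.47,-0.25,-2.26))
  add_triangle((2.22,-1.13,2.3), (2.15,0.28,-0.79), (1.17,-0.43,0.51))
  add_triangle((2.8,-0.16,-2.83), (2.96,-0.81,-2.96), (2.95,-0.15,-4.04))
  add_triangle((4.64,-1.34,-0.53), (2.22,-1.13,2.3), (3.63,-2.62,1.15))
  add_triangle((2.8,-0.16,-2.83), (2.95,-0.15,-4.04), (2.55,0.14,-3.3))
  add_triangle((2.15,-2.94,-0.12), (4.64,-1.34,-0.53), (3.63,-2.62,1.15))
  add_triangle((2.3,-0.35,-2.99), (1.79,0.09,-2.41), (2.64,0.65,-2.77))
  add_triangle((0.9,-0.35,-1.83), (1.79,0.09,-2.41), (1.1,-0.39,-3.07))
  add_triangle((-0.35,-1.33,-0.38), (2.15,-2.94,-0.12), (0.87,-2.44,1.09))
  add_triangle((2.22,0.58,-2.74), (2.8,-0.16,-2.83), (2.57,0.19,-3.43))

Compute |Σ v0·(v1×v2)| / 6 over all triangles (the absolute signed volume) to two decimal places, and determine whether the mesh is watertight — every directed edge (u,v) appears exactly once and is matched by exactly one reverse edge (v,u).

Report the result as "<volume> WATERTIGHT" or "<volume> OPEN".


21.87 OPEN

Per-triangle v0·(v1×v2)/6:
  t1: +0.0528
  t2: +5.4031
  t3: -0.1624
  t4: -0.0843
  t5: +1.8635
  t6: +0.6702
  t7: +0.0431
  t8: -0.2520
  t9: +0.1346
  t10: +0.0932
  t11: +0.0691
  t12: -0.1358
  t13: +0.0735
  t14: +1.5733
  t15: +2.1868
  t16: +0.4793
  t17: +0.3515
  t18: +1.1121
  t19: +0.3444
  t20: -0.0469
  t21: -0.1954
  t22: -0.0788
  t23: +0.6599
  t24: -0.6429
  t25: +0.2132
  t26: +0.6791
  t27: -0.2816
  t28: -0.1261
  t29: -0.1285
  t30: -0.0028
  t31: -0.3952
  t32: -0.0638
  t33: +0.0573
  t34: -0.1181
  t35: +0.0132
  t36: +0.1895
  t37: +0.1460
  t38: -0.0432
  t39: -0.3275
  t40: +0.7961
  t41: +0.2896
  t42: +0.0258
  t43: +0.4814
  t44: +0.3738
  t45: -0.1722
  t46: +0.3163
  t47: +2.5122
  t48: +0.1349
  t49: +2.6534
  t50: +0.1254
  t51: -0.1052
  t52: +0.9169
  t53: +0.1966
Σ = +21.8682 → |volume| = 21.87

Directed edges: 159 total; 9 unmatched, e.g. (2.08,-1.53,-3.2)→(4.64,-1.34,-0.53) → open.


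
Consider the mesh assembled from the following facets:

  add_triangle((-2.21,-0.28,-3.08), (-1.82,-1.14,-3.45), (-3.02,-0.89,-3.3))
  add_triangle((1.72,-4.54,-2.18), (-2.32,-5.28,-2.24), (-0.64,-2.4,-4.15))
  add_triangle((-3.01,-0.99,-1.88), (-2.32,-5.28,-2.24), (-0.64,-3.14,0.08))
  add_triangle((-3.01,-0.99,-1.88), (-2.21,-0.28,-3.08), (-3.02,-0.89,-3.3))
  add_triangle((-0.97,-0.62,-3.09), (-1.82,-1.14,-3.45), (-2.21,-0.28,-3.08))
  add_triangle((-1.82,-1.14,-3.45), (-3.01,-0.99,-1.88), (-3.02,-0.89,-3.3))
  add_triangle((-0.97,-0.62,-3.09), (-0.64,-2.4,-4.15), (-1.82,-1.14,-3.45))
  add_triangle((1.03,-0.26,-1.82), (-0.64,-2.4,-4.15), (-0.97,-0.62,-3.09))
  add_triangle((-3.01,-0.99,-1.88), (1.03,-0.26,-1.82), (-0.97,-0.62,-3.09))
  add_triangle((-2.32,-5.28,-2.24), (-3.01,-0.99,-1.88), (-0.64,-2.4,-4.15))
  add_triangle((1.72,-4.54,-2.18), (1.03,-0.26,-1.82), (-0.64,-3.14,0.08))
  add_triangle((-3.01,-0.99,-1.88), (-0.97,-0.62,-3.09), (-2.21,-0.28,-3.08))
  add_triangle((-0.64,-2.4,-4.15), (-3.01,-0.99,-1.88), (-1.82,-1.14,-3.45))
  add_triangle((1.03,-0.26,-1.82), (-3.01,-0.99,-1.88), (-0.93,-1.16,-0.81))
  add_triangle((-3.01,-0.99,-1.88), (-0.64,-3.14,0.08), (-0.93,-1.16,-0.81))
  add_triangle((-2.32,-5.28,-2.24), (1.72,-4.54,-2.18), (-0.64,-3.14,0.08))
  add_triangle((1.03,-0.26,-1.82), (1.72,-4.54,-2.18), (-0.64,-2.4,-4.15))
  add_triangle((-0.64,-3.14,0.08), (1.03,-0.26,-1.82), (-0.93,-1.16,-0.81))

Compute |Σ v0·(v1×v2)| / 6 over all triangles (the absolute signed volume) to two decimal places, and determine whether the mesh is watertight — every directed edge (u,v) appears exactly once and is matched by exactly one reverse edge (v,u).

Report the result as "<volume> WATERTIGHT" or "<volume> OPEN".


29.04 WATERTIGHT

Per-triangle v0·(v1×v2)/6:
  t1: +0.4752
  t2: +10.1455
  t3: +2.2495
  t4: +0.2289
  t5: +0.4150
  t6: +0.5038
  t7: +0.7477
  t8: +1.3284
  t9: -0.3743
  t10: +7.6293
  t11: -1.2277
  t12: -0.8135
  t13: +1.5223
  t14: -0.9867
  t15: -0.5423
  t16: +4.7816
  t17: +4.1000
  t18: -1.1388
Σ = +29.0439 → |volume| = 29.04

Directed edges: 54 total, each appears once with its reverse present → watertight.


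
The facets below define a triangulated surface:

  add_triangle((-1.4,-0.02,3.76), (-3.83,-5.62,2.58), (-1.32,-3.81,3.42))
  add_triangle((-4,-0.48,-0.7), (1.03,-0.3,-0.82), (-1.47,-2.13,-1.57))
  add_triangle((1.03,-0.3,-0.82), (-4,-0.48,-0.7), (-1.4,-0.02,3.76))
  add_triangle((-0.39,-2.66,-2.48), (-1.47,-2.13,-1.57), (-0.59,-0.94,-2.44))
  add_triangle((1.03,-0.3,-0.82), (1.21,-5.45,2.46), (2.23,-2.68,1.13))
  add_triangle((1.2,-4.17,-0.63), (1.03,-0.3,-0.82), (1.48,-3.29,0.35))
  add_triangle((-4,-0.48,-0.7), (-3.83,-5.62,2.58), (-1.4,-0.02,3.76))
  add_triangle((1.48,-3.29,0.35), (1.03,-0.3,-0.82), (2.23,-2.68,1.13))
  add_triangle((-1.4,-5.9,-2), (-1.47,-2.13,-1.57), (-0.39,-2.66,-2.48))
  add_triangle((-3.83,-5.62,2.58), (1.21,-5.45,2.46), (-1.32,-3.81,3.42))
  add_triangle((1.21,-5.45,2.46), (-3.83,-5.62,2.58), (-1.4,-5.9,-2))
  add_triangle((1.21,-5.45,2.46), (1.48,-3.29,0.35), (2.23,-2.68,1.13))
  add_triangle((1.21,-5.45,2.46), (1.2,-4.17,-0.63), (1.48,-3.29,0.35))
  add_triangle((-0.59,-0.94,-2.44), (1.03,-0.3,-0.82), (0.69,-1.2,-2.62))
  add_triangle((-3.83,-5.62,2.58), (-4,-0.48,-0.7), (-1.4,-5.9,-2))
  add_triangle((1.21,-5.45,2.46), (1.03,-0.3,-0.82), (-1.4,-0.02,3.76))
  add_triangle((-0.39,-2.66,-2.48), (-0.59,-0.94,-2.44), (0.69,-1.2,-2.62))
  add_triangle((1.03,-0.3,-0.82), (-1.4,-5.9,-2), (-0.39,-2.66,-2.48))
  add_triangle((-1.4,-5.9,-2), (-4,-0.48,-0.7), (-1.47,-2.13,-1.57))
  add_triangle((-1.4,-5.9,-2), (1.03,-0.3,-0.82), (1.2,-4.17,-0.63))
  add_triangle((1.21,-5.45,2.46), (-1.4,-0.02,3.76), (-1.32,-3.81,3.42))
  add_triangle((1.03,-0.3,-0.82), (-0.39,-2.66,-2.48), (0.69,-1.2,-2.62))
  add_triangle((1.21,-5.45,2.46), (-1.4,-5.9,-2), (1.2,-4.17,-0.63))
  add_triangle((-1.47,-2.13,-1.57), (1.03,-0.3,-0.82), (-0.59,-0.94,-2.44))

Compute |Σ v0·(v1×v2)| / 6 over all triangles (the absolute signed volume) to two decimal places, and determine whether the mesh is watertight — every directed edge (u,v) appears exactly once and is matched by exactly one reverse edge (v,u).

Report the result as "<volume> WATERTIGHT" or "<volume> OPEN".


Per-triangle v0·(v1×v2)/6:
  t1: +6.6545
  t2: +0.9320
  t3: -1.0323
  t4: +0.8859
  t5: -1.3492
  t6: +0.8426
  t7: +14.0990
  t8: +0.8932
  t9: +1.6981
  t10: +7.7569
  t11: +21.6141
  t12: +1.6314
  t13: +1.4278
  t14: +0.1038
  t15: +18.4580
  t16: +2.0636
  t17: +0.9012
  t18: +1.5387
  t19: +2.7307
  t20: +2.3950
  t21: +5.2105
  t22: +0.5074
  t23: +7.3452
  t24: -0.7548
Σ = +96.5533 → |volume| = 96.55

Directed edges: 72 total, each appears once with its reverse present → watertight.

96.55 WATERTIGHT


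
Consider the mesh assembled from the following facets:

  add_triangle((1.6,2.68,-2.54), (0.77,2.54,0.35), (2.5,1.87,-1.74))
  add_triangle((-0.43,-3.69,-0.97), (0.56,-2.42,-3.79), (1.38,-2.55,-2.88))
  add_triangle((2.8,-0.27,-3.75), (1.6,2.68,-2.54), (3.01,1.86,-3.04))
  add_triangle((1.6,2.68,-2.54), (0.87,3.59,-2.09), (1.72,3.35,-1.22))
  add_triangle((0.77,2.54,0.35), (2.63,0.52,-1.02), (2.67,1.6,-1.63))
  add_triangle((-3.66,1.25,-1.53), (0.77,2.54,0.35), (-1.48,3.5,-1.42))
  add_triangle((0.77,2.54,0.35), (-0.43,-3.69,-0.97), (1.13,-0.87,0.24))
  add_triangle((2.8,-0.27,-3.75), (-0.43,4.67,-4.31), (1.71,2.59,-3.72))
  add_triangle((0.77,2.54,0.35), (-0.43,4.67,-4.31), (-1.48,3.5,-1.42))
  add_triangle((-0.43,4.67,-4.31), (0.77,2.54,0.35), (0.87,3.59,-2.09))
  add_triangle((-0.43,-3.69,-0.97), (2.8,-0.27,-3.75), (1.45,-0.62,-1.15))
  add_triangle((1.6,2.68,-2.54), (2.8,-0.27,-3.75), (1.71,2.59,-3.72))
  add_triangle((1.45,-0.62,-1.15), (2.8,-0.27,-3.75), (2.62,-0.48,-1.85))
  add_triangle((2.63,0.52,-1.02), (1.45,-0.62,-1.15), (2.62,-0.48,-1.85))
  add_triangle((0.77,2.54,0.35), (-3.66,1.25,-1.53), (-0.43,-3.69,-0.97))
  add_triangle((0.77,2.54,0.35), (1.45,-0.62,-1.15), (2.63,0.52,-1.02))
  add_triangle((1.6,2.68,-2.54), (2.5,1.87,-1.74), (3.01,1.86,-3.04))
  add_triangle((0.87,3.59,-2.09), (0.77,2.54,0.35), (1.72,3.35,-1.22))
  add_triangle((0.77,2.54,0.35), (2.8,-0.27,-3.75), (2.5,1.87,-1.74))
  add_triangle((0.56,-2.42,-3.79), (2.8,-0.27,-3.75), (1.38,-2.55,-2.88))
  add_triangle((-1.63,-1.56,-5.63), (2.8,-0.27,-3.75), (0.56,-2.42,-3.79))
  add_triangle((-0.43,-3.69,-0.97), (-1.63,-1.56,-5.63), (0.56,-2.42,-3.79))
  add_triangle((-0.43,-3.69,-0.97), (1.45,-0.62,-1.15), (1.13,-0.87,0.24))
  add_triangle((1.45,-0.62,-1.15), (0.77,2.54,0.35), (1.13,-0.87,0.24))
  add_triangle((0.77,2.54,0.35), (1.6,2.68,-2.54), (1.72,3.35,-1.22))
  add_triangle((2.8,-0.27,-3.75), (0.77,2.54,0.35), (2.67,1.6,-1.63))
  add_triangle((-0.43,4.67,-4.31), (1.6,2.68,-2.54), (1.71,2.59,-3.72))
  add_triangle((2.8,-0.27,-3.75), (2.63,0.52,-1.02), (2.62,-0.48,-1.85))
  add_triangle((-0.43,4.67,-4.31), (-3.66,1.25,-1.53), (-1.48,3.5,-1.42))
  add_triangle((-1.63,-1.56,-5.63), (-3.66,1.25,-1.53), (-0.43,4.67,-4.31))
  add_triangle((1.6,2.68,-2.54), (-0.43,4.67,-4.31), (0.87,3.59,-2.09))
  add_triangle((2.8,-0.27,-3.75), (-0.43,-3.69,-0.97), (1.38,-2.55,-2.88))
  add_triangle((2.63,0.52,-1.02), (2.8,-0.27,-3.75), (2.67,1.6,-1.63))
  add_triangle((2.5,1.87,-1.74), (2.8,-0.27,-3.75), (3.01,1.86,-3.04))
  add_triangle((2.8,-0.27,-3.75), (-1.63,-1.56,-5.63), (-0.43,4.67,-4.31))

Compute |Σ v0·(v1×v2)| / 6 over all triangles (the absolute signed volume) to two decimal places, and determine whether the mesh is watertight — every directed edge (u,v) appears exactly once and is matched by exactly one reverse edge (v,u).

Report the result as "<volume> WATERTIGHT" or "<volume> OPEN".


Per-triangle v0·(v1×v2)/6:
  t1: +1.7148
  t2: +2.1088
  t3: +1.7096
  t4: +0.9477
  t5: +0.9270
  t6: +1.4215
  t7: -0.3772
  t8: +3.1930
  t9: +3.8421
  t10: +1.5618
  t11: +1.7255
  t12: +1.3806
  t13: +0.2877
  t14: +0.0743
  t15: -1.2854
  t16: -0.3573
  t17: +0.8167
  t18: +0.9262
  t19: -0.6012
  t20: +2.2896
  t21: +6.1905
  t22: +5.5120
  t23: +1.1863
  t24: +0.8777
  t25: -0.3069
  t26: +1.1767
  t27: +1.8103
  t28: +0.8644
  t29: +5.3337
  t30: +18.9867
  t31: +1.8205
  t32: +0.0531
  t33: +1.4666
  t34: +0.6372
  t35: +20.7913
Σ = +88.7058 → |volume| = 88.71

Directed edges: 105 total; 3 unmatched, e.g. (-3.66,1.25,-1.53)→(-0.43,-3.69,-0.97) → open.

88.71 OPEN


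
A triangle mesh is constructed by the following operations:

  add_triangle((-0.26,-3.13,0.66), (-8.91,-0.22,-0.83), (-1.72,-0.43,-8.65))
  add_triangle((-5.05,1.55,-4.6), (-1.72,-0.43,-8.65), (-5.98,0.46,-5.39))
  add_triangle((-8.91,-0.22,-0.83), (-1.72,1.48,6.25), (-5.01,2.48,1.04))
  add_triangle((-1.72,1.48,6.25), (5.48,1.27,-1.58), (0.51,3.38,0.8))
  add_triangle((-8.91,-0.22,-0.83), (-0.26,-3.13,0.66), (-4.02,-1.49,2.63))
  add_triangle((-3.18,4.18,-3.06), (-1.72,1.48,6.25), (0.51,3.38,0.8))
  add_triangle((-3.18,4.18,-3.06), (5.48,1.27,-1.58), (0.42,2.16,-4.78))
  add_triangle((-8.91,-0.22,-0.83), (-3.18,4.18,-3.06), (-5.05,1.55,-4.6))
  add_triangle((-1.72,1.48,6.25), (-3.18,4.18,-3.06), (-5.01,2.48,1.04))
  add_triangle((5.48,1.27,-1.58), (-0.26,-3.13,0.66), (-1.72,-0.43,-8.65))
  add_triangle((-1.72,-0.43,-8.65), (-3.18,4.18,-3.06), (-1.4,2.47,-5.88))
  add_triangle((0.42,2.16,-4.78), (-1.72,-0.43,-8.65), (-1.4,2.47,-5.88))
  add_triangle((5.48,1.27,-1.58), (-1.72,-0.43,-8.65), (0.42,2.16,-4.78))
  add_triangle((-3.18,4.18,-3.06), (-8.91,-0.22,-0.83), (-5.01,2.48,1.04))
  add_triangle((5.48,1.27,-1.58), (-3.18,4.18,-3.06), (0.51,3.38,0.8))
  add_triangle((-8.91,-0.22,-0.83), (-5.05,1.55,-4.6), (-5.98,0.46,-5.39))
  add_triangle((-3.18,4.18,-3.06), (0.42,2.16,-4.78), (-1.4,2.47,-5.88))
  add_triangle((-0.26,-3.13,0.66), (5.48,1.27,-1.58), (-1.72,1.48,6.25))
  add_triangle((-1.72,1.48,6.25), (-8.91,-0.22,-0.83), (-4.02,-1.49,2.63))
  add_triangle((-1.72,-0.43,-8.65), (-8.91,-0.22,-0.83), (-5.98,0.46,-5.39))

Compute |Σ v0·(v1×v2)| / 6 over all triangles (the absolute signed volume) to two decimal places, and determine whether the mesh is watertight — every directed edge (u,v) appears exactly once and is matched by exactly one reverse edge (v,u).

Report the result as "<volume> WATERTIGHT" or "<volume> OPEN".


317.06 OPEN

Per-triangle v0·(v1×v2)/6:
  t1: +39.7737
  t2: +8.2461
  t3: +21.3787
  t4: +15.5172
  t5: +12.5232
  t6: +17.0979
  t7: +13.4304
  t8: +19.2417
  t9: +14.7750
  t10: +25.6592
  t11: +8.7992
  t12: +6.2554
  t13: +17.3635
  t14: +20.2143
  t15: +16.1005
  t16: +8.2927
  t17: +4.7852
  t18: +17.1365
  t19: +20.0314
  t20: +10.4422
Σ = +317.0643 → |volume| = 317.06

Directed edges: 60 total; 6 unmatched, e.g. (-5.05,1.55,-4.6)→(-1.72,-0.43,-8.65) → open.


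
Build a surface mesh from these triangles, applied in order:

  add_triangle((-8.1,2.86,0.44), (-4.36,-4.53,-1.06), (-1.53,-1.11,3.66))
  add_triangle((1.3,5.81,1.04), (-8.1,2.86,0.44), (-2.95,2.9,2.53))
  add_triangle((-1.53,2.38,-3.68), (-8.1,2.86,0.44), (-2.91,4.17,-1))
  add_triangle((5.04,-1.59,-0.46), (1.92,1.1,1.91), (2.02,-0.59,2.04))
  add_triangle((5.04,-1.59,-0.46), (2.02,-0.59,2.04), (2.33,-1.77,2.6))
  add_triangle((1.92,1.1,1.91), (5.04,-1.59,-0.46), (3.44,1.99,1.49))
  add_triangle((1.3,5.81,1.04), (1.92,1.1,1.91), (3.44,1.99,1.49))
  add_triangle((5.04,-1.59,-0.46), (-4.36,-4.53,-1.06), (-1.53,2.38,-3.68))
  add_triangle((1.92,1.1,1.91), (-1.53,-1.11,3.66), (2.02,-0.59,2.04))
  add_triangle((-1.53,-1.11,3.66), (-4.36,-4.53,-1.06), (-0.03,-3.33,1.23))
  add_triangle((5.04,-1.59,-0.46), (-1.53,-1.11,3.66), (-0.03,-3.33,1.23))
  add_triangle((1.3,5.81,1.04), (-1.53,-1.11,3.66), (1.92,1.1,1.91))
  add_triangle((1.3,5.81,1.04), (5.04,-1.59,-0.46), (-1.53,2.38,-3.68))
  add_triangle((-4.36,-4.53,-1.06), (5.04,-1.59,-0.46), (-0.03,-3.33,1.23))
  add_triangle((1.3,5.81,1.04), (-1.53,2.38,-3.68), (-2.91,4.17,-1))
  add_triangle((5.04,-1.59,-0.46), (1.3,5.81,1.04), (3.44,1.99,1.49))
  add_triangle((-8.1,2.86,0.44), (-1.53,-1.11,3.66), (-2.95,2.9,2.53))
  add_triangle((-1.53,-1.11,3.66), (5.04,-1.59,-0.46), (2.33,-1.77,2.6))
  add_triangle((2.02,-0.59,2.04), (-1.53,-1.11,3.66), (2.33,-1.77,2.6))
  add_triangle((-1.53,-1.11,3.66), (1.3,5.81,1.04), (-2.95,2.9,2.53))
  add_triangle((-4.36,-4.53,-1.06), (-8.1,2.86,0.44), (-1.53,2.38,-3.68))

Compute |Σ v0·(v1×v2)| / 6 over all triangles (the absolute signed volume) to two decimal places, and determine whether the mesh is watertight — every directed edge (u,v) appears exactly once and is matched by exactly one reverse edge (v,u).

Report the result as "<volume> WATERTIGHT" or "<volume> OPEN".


Per-triangle v0·(v1×v2)/6:
  t1: +32.1973
  t2: +17.2693
  t3: +13.0883
  t4: +3.1043
  t5: +2.0454
  t6: +2.8019
  t7: +3.1301
  t8: +21.2713
  t9: +2.8952
  t10: +10.0965
  t11: +8.2332
  t12: +8.3805
  t13: +21.8039
  t14: +10.1777
  t15: +11.7919
  t16: +6.4325
  t17: +14.2532
  t18: +0.7025
  t19: +1.7797
  t20: +10.9516
  t21: +34.0550
Σ = +236.4612 → |volume| = 236.46

Directed edges: 63 total; 3 unmatched, e.g. (1.3,5.81,1.04)→(-8.1,2.86,0.44) → open.

236.46 OPEN


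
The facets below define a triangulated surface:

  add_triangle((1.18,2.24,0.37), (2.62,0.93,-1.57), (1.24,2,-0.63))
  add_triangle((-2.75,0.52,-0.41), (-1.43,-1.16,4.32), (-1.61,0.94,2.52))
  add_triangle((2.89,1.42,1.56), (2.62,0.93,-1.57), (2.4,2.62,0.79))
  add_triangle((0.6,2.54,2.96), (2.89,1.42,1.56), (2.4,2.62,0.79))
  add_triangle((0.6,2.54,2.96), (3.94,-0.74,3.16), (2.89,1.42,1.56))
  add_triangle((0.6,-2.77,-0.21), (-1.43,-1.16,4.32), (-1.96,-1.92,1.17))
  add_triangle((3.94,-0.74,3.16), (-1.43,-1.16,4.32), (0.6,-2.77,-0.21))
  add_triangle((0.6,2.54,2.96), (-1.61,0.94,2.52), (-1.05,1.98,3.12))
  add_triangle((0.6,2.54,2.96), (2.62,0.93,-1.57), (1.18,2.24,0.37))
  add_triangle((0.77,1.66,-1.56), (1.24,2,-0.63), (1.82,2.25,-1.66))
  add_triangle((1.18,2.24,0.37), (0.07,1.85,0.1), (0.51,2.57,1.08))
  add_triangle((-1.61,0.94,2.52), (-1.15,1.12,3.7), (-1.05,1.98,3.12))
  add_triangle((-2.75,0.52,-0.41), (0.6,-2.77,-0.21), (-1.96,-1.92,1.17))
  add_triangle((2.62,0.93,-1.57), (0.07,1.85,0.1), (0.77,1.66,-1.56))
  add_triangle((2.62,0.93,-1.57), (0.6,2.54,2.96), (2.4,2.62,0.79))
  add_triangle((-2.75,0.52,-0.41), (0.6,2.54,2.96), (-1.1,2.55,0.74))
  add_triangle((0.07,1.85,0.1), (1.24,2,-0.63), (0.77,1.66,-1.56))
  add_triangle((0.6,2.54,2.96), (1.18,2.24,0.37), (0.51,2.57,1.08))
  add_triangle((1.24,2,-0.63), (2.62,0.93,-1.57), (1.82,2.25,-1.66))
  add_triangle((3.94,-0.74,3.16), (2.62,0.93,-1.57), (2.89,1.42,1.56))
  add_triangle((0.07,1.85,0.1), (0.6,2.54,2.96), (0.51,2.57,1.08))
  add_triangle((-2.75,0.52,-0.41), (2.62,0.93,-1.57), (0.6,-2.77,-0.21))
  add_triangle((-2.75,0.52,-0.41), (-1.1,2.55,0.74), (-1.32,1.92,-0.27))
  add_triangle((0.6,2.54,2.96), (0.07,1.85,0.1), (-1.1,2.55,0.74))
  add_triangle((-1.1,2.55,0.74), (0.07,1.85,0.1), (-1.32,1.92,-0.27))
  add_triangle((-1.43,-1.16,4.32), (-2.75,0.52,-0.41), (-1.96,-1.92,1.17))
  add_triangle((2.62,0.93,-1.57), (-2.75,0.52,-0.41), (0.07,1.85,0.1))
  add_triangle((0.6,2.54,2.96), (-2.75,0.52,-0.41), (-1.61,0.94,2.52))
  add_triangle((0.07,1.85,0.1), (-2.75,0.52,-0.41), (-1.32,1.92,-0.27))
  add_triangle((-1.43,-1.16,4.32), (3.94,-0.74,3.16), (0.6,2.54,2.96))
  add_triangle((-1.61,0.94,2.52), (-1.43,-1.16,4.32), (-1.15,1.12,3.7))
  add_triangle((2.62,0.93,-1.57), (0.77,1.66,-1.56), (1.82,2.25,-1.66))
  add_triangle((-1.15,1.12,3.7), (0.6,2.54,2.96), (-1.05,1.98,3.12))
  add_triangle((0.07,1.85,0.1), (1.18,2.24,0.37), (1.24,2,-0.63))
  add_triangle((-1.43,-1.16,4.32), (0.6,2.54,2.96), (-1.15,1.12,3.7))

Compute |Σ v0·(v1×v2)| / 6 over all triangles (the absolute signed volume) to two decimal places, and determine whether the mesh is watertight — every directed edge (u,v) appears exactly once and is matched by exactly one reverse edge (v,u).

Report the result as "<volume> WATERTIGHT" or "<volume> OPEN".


67.65 OPEN

Per-triangle v0·(v1×v2)/6:
  t1: +0.6437
  t2: +3.1300
  t3: +2.1580
  t4: +2.3760
  t5: +4.5151
  t6: +3.8138
  t7: +10.1880
  t8: -0.2851
  t9: +1.5453
  t10: +0.2291
  t11: +0.2861
  t12: +0.5192
  t13: +2.0948
  t14: -0.9615
  t15: -0.2988
  t16: +1.9819
  t17: +0.4313
  t18: +0.6197
  t19: +0.4670
  t20: +4.0242
  t21: +0.2130
  t22: +2.5829
  t23: +0.7707
  t24: +1.1349
  t25: +0.3965
  t26: +3.8006
  t27: +1.7328
  t28: +2.5205
  t29: -0.1311
  t30: +11.8483
  t31: +1.2676
  t32: +0.4247
  t33: +1.0521
  t34: +0.3386
  t35: +2.2245
Σ = +67.6546 → |volume| = 67.65

Directed edges: 105 total; 3 unmatched, e.g. (0.6,-2.77,-0.21)→(3.94,-0.74,3.16) → open.


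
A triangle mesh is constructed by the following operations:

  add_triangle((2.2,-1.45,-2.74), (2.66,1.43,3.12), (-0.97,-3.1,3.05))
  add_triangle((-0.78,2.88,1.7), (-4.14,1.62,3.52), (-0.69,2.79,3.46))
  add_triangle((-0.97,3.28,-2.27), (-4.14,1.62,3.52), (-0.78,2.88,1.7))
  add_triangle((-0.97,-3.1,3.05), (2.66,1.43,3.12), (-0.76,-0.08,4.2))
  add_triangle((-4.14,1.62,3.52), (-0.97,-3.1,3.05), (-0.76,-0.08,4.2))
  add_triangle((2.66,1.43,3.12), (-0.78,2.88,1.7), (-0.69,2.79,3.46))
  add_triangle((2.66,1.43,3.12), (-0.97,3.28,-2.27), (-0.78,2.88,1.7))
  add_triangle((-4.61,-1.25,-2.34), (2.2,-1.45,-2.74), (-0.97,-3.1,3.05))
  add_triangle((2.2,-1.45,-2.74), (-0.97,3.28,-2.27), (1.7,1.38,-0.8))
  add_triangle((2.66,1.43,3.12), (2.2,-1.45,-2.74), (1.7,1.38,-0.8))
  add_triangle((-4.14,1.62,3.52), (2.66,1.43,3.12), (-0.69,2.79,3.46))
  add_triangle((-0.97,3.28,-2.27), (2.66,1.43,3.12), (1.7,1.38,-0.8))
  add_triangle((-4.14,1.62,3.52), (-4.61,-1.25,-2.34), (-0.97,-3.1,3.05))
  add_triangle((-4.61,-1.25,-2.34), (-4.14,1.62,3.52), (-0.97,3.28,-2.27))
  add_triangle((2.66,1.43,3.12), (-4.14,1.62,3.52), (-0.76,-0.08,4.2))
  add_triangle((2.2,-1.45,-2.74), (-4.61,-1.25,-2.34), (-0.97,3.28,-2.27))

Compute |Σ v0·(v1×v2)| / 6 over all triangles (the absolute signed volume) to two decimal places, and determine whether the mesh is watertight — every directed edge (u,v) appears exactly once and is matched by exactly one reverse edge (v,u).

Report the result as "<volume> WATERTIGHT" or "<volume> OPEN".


Per-triangle v0·(v1×v2)/6:
  t1: +10.9699
  t2: +3.3020
  t3: +7.5731
  t4: +6.4303
  t5: +7.9529
  t6: +2.5804
  t7: +6.0631
  t8: +13.9767
  t9: +4.4643
  t10: +4.3604
  t11: +4.4589
  t12: +4.4748
  t13: +19.7178
  t14: +19.0486
  t15: +7.4603
  t16: +13.2940
Σ = +136.1272 → |volume| = 136.13

Directed edges: 48 total, each appears once with its reverse present → watertight.

136.13 WATERTIGHT


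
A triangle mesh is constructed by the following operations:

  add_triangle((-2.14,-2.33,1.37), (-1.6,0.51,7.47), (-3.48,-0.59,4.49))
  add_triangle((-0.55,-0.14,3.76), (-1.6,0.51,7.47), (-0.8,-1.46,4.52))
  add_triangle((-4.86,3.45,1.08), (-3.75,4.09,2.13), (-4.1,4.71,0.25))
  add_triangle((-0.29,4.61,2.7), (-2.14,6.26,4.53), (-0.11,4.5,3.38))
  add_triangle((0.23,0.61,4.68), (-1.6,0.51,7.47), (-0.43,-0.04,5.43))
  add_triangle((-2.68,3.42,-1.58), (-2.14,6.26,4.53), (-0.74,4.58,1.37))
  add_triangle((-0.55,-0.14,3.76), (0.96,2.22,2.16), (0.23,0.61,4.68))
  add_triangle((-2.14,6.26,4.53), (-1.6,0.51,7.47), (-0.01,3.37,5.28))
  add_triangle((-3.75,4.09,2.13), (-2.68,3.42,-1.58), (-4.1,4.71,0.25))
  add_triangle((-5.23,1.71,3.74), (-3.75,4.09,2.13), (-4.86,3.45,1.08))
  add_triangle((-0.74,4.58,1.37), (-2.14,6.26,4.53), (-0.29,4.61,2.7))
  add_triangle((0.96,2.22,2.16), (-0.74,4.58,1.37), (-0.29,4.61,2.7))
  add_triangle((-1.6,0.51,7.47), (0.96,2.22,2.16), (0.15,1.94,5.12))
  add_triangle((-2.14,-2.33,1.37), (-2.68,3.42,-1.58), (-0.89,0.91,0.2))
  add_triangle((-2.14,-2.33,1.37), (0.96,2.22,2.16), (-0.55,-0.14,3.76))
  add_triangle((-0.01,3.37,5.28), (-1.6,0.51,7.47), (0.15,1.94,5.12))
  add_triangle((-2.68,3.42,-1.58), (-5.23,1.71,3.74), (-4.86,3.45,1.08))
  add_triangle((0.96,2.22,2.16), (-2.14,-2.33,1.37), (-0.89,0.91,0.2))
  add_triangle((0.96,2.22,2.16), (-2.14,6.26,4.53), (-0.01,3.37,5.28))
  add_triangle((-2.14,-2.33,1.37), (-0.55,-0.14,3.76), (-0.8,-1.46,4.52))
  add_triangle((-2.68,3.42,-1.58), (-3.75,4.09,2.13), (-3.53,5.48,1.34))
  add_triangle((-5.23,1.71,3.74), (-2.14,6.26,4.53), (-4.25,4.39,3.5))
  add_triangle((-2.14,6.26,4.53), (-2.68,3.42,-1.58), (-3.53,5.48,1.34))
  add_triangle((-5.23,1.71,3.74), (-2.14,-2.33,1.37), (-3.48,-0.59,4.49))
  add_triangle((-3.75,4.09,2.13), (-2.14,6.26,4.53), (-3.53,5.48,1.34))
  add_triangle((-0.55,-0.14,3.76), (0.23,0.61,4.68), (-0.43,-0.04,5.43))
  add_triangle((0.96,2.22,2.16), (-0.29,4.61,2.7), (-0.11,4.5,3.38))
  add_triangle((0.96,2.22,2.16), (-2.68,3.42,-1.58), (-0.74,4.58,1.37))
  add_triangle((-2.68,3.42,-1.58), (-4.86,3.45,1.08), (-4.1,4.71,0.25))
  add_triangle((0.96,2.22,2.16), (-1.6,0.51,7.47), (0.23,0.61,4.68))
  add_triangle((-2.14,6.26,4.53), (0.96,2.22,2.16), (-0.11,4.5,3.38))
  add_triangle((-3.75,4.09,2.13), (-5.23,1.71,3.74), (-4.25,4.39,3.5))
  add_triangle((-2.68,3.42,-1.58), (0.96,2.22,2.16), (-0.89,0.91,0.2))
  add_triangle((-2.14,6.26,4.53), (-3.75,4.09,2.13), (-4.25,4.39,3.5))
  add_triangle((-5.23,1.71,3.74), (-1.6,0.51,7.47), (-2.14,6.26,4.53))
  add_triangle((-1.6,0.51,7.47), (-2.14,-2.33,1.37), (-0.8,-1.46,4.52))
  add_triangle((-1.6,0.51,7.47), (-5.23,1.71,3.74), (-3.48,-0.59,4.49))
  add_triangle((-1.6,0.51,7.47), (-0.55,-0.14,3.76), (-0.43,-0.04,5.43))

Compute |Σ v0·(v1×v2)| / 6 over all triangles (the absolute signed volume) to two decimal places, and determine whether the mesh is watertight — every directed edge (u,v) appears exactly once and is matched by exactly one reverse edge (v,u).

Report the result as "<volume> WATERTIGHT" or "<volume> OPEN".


Per-triangle v0·(v1×v2)/6:
  t1: +5.5373
  t2: +0.4792
  t3: +2.6547
  t4: +1.1136
  t5: +0.8953
  t6: +6.5580
  t7: -0.6914
  t8: +12.6873
  t9: +0.1838
  t10: +5.0850
  t11: +2.0607
  t12: +0.8104
  t13: -0.3997
  t14: -1.3729
  t15: -0.9738
  t16: +2.4515
  t17: +0.3605
  t18: -2.0144
  t19: +4.4361
  t20: -1.3718
  t21: +2.9537
  t22: +5.6119
  t23: +2.8698
  t24: +5.5270
  t25: +5.0083
  t26: -0.0861
  t27: +0.5146
  t28: +0.1909
  t29: +2.3585
  t30: +2.6655
  t31: +0.6032
  t32: +2.5931
  t33: -1.2759
  t34: +3.1730
  t35: +30.6940
  t36: +4.5733
  t37: +9.5043
  t38: +0.2315
Σ = +116.1997 → |volume| = 116.20

Directed edges: 114 total; 6 unmatched, e.g. (0.96,2.22,2.16)→(0.15,1.94,5.12) → open.

116.20 OPEN


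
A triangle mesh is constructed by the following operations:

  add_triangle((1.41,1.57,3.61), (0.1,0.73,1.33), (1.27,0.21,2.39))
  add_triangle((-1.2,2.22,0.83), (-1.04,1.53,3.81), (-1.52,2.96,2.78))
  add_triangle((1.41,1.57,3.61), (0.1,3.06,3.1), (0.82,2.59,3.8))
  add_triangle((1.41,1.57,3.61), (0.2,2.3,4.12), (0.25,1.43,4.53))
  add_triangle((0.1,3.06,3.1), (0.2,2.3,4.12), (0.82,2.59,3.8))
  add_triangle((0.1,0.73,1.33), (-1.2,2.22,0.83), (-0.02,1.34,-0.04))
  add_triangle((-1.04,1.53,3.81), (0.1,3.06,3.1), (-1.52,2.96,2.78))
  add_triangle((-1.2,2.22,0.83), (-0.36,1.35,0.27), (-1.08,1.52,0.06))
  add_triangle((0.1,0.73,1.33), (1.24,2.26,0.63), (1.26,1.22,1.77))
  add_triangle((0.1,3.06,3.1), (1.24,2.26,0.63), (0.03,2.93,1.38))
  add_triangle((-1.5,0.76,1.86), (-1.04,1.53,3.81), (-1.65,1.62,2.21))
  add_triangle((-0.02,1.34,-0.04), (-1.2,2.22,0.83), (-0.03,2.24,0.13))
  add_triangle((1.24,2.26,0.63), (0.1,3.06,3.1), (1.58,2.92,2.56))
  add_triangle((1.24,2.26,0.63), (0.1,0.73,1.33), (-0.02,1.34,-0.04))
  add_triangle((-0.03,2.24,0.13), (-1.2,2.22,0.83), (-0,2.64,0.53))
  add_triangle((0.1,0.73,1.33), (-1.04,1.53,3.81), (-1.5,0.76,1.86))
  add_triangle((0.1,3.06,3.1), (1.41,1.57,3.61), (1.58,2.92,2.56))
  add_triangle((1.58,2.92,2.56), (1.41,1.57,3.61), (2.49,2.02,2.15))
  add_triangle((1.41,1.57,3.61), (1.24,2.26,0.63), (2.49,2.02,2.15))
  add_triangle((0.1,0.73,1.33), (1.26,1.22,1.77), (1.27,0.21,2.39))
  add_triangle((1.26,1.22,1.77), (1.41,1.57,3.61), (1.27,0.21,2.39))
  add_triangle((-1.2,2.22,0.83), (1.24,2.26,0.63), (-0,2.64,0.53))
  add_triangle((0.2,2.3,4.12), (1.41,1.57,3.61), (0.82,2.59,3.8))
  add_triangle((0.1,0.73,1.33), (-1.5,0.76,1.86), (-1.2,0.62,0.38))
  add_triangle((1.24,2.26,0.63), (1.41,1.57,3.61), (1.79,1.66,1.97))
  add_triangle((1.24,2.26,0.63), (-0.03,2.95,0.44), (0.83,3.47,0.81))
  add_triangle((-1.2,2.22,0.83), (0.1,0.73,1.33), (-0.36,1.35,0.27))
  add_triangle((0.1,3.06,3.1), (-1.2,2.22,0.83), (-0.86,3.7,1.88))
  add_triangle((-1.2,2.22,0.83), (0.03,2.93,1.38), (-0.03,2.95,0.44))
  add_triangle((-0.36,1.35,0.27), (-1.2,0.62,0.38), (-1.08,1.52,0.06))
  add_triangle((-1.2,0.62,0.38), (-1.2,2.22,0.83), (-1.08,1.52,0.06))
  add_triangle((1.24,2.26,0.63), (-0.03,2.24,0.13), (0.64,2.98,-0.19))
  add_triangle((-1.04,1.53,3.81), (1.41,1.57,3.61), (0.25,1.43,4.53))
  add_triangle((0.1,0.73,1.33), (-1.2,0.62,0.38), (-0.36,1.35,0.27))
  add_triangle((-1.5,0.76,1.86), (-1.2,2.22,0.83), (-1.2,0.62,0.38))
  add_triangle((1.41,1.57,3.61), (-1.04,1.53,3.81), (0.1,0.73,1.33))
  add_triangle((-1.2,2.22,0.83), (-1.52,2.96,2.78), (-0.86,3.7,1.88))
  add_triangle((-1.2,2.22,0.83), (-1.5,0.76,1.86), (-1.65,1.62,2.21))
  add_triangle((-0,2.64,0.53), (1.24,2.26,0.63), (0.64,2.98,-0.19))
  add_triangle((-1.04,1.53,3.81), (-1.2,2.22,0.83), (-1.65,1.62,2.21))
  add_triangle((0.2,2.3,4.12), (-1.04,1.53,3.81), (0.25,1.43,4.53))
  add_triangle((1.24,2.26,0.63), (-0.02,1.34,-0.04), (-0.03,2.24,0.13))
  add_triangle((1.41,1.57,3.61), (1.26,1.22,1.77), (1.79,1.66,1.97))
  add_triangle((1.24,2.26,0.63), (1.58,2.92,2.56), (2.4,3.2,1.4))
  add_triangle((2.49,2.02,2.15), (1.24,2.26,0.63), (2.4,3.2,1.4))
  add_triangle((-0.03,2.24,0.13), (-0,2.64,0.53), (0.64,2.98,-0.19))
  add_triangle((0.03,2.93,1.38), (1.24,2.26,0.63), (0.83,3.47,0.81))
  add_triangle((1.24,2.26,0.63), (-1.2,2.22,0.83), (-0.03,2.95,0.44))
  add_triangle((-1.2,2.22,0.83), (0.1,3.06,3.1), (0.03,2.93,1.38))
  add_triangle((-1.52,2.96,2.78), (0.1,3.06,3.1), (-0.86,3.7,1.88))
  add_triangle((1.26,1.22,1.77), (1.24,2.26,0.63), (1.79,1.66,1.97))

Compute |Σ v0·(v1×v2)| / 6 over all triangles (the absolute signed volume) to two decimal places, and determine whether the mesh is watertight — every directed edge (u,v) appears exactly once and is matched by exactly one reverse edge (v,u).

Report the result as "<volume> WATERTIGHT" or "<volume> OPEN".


Per-triangle v0·(v1×v2)/6:
  t1: +0.1786
  t2: +0.2277
  t3: +0.0576
  t4: +0.9225
  t5: +0.5964
  t6: -0.3745
  t7: +1.9850
  t8: +0.0920
  t9: -0.4125
  t10: +1.0003
  t11: +0.4529
  t12: +0.0520
  t13: +1.0197
  t14: -0.3673
  t15: +0.1739
  t16: -0.1273
  t17: +1.8049
  t18: +1.4151
  t19: -1.3231
  t20: -0.3353
  t21: +0.3749
  t22: +0.3028
  t23: +0.5917
  t24: -0.2206
  t25: +0.7391
  t26: +0.0570
  t27: +0.1876
  t28: -0.5027
  t29: +0.5606
  t30: -0.0957
  t31: +0.1768
  t32: -0.2987
  t33: -0.7055
  t34: -0.2926
  t35: +0.4446
  t36: -0.2626
  t37: +0.6911
  t38: +0.1951
  t39: +0.4797
  t40: +0.8013
  t41: +0.9366
  t42: +0.0555
  t43: -0.0016
  t44: +0.4279
  t45: -0.1207
  t46: +0.1004
  t47: +0.3213
  t48: -0.4794
  t49: +0.9832
  t50: +1.4311
  t51: -0.1382
Σ = +13.7787 → |volume| = 13.78

Directed edges: 153 total; 9 unmatched, e.g. (0.1,3.06,3.1)→(0.2,2.3,4.12) → open.

13.78 OPEN


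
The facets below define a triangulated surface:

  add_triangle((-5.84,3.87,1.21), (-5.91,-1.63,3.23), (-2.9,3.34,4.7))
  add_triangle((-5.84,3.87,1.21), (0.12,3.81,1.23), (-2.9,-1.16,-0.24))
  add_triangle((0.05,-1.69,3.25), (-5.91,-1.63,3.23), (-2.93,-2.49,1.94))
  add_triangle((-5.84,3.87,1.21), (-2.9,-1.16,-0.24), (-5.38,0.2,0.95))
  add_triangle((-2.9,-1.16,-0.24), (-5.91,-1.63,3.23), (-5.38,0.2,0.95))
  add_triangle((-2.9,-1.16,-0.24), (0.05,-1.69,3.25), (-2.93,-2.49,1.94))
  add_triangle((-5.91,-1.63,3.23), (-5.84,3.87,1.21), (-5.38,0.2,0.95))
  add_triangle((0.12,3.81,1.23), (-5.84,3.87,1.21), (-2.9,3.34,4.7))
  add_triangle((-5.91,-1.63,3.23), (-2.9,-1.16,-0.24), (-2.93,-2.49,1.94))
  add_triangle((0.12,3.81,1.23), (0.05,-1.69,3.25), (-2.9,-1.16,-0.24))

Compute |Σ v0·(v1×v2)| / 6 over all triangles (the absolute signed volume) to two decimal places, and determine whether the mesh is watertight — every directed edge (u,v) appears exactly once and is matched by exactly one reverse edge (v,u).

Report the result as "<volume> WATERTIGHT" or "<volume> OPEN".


Per-triangle v0·(v1×v2)/6:
  t1: +24.8976
  t2: -0.5807
  t3: +4.8611
  t4: +2.2602
  t5: +3.7329
  t6: -0.2639
  t7: +7.4580
  t8: +13.7863
  t9: +3.1435
  t10: -6.9103
Σ = +52.3845 → |volume| = 52.38

Directed edges: 30 total; 4 unmatched, e.g. (-5.91,-1.63,3.23)→(-2.9,3.34,4.7) → open.

52.38 OPEN


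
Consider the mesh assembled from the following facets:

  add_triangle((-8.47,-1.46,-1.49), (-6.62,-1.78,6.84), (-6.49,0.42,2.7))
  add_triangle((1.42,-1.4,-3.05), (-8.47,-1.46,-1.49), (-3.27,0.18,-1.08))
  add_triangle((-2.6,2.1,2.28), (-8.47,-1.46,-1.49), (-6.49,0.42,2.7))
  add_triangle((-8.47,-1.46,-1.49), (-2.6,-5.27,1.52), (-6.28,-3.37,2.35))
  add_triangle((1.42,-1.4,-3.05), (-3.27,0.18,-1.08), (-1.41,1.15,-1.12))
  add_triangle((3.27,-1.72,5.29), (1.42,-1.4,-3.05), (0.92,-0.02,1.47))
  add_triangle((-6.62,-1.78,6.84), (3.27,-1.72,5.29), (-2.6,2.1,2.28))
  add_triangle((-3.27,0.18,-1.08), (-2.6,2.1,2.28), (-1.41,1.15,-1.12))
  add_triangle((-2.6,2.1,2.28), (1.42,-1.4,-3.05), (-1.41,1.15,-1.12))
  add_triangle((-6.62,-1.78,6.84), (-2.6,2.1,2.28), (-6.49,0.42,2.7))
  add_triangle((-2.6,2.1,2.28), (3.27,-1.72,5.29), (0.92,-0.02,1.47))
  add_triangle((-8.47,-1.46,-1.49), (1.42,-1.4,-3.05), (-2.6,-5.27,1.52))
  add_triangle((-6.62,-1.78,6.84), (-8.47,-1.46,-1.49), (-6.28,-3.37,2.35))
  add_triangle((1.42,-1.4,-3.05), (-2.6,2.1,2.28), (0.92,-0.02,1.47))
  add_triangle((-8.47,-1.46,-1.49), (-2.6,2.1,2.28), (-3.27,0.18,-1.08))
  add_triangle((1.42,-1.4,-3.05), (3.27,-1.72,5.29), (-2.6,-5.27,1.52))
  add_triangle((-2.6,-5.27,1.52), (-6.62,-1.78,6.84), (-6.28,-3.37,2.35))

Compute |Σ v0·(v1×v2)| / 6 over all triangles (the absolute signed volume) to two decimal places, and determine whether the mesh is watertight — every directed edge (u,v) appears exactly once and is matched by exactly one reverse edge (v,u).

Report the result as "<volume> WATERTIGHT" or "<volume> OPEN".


190.18 OPEN

Per-triangle v0·(v1×v2)/6:
  t1: +20.8518
  t2: +4.6361
  t3: +7.8732
  t4: +17.1305
  t5: +2.5280
  t6: +1.3585
  t7: +25.6062
  t8: +2.5322
  t9: -0.2671
  t10: +11.4001
  t11: +1.6472
  t12: +27.0523
  t13: +22.7323
  t14: +0.3158
  t15: +4.6894
  t16: +21.3815
  t17: +18.7086
Σ = +190.1767 → |volume| = 190.18

Directed edges: 51 total; 3 unmatched, e.g. (-6.62,-1.78,6.84)→(3.27,-1.72,5.29) → open.


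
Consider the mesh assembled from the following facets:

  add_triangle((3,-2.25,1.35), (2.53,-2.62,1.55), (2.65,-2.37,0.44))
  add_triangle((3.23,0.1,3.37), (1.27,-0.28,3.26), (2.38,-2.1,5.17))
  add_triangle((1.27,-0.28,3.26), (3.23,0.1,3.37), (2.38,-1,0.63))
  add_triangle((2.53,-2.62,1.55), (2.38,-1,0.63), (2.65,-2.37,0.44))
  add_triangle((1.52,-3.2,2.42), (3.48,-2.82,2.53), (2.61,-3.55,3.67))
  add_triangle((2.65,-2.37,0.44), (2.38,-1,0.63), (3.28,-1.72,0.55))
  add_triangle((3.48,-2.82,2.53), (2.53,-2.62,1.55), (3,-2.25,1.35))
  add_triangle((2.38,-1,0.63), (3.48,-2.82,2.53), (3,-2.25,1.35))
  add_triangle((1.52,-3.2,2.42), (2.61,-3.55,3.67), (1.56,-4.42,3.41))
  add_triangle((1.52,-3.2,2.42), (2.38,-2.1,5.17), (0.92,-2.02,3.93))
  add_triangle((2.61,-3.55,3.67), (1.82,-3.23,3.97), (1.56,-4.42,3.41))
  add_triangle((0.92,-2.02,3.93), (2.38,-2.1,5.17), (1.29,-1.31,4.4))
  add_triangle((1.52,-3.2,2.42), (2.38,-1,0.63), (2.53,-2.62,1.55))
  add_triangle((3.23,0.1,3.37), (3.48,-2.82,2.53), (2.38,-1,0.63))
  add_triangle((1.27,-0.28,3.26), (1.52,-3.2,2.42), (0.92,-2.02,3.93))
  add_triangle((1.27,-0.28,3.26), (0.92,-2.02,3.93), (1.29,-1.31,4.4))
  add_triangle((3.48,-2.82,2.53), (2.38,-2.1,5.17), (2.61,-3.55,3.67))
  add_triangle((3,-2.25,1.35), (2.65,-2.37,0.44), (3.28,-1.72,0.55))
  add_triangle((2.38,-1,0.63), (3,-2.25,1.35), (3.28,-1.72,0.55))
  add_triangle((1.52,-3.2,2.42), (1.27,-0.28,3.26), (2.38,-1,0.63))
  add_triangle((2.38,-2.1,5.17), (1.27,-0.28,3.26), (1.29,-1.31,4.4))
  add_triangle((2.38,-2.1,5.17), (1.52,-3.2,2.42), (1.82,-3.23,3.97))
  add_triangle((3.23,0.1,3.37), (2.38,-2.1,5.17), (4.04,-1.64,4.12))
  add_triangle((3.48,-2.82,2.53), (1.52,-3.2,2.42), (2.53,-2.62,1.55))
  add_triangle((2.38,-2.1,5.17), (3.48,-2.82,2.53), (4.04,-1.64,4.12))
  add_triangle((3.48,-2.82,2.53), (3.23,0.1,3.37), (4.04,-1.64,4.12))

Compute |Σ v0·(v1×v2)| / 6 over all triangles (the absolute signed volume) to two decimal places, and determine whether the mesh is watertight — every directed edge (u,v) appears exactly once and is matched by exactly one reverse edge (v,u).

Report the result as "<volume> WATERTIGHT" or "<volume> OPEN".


13.56 OPEN

Per-triangle v0·(v1×v2)/6:
  t1: +0.3505
  t2: +1.8023
  t3: -1.4370
  t4: -0.6003
  t5: +0.9291
  t6: -0.1232
  t7: +0.3050
  t8: +0.3321
  t9: +0.3167
  t10: +1.8468
  t11: +1.0112
  t12: +0.6342
  t13: -0.3517
  t14: +2.2845
  t15: -1.5210
  t16: -0.0783
  t17: +2.6867
  t18: +0.4555
  t19: +0.2003
  t20: -3.1736
  t21: +0.5669
  t22: -0.5803
  t23: +2.6643
  t24: +0.7649
  t25: +3.3770
  t26: +0.8961
Σ = +13.5589 → |volume| = 13.56

Directed edges: 78 total; 6 unmatched, e.g. (1.56,-4.42,3.41)→(1.52,-3.2,2.42) → open.


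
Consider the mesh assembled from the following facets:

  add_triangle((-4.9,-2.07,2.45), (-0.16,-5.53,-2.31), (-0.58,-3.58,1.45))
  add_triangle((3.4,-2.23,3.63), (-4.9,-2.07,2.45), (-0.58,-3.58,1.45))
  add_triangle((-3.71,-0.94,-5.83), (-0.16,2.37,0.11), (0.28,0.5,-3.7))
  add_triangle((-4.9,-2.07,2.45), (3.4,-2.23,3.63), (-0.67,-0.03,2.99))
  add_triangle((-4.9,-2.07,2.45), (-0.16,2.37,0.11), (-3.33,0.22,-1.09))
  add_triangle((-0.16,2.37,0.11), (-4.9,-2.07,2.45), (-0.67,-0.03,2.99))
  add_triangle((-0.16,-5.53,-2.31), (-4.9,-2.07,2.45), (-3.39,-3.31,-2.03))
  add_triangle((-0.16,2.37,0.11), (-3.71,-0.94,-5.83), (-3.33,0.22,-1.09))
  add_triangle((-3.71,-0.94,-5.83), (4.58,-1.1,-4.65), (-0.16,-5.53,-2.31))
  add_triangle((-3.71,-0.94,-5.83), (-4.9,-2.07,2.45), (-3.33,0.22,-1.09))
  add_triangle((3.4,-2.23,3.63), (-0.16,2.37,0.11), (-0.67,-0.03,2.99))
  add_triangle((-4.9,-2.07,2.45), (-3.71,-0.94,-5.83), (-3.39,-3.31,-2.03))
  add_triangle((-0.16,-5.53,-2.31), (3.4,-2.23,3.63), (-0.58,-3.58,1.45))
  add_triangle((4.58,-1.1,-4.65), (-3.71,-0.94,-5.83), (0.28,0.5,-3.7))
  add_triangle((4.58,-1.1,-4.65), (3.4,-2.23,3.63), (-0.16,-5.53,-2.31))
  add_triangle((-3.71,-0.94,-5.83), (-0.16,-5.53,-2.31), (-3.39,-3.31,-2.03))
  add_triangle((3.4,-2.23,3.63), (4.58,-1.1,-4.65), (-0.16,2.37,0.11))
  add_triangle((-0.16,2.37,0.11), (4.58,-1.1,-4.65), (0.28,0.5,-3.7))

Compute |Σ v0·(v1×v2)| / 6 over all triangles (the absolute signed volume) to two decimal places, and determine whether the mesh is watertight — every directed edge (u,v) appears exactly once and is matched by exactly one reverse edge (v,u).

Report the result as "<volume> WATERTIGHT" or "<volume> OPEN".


218.42 WATERTIGHT

Per-triangle v0·(v1×v2)/6:
  t1: +11.6840
  t2: +11.0434
  t3: +6.2666
  t4: +9.0510
  t5: +5.5242
  t6: +5.2791
  t7: +12.9518
  t8: +5.9373
  t9: +37.3357
  t10: +8.7983
  t11: +4.8306
  t12: +13.6941
  t13: +11.4082
  t14: +8.9295
  t15: +32.7699
  t16: +14.3115
  t17: +12.5477
  t18: +6.0565
Σ = +218.4193 → |volume| = 218.42

Directed edges: 54 total, each appears once with its reverse present → watertight.


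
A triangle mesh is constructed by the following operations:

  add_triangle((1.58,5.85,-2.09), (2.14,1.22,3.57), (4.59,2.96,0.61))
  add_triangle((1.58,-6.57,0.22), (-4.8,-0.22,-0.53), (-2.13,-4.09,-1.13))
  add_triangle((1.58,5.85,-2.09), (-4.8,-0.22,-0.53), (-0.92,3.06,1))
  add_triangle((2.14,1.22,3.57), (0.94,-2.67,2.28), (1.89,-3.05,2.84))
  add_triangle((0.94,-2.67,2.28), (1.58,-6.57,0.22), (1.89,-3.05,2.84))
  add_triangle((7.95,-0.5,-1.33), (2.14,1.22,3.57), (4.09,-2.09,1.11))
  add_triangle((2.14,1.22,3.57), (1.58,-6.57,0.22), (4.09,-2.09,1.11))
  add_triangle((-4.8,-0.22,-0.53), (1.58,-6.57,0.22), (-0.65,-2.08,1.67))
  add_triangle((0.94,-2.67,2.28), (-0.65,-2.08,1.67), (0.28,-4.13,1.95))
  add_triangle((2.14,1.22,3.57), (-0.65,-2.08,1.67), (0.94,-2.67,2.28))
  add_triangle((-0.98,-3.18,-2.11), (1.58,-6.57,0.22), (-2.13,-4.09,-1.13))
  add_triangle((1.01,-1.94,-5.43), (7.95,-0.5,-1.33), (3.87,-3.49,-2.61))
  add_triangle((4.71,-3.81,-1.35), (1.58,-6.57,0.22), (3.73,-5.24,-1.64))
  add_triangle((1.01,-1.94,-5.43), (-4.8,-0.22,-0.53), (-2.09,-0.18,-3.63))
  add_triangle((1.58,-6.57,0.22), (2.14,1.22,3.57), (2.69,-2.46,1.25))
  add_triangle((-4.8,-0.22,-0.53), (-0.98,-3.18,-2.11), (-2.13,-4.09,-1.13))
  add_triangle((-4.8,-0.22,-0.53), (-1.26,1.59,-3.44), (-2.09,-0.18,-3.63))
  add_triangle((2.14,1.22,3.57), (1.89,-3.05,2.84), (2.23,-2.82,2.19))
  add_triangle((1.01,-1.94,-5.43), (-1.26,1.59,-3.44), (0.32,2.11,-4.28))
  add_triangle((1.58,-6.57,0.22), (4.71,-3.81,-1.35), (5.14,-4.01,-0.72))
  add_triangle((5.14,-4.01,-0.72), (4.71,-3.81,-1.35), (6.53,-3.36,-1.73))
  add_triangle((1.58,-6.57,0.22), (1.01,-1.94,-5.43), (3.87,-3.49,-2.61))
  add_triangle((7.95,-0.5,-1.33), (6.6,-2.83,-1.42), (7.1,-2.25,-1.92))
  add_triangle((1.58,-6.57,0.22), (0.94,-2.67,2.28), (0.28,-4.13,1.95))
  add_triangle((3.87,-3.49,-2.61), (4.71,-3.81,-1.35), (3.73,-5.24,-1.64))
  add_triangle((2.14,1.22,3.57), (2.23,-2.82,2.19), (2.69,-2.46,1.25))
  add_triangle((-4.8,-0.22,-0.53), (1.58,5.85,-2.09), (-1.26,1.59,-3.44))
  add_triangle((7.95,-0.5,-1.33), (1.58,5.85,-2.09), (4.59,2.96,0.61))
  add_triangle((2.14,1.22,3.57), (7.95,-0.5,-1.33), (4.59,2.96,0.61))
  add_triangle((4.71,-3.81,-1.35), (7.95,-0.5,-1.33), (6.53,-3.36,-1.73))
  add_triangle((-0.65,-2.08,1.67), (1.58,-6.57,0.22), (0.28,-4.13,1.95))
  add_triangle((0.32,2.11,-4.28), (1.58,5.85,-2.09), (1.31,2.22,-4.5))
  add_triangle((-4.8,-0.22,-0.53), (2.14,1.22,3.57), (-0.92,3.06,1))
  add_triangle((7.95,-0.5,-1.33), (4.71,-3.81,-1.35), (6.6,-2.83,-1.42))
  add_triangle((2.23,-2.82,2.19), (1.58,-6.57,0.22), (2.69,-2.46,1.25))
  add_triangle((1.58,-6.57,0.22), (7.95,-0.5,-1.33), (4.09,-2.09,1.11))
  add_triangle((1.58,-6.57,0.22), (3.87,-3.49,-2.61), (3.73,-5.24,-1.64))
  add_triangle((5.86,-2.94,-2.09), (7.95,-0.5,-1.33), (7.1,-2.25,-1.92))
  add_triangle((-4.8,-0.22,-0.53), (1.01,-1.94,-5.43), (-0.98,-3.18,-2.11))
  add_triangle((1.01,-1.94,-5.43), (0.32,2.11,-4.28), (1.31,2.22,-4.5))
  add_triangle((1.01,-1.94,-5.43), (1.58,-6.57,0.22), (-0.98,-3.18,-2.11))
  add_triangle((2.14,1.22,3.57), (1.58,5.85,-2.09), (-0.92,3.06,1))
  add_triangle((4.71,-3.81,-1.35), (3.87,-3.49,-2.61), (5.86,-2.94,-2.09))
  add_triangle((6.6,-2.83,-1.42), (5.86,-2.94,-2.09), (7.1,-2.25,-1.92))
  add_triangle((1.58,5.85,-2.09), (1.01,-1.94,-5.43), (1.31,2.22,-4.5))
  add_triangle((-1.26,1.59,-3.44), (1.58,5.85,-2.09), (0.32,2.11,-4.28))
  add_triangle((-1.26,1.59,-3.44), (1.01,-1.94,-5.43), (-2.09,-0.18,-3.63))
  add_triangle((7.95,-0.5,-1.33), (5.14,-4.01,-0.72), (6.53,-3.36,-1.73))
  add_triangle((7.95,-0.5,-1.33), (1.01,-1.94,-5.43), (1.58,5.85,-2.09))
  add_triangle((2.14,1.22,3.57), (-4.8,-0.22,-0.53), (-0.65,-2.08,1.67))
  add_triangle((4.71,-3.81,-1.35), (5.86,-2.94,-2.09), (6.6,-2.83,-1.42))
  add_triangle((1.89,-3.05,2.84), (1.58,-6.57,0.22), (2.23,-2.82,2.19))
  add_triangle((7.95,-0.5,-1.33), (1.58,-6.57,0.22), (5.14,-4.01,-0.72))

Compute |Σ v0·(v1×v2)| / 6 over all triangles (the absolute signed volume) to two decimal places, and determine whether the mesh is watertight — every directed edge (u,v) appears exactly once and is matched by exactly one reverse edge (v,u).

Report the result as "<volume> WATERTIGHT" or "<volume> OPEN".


326.37 OPEN

Per-triangle v0·(v1×v2)/6:
  t1: +11.8613
  t2: +4.9004
  t3: +10.7114
  t4: +1.4058
  t5: +1.8810
  t6: +12.7592
  t7: +11.4129
  t8: +9.1810
  t9: +0.9144
  t10: +2.7154
  t11: +5.1363
  t12: +17.7520
  t13: +3.5456
  t14: +5.0282
  t15: -5.1856
  t16: +4.1493
  t17: +4.7032
  t18: +1.7959
  t19: +5.0424
  t20: +3.2072
  t21: +1.1202
  t22: +16.6130
  t23: +1.5881
  t24: +2.3018
  t25: +2.4575
  t26: +2.5448
  t27: +12.2719
  t28: +18.7204
  t29: +14.4351
  t30: -0.7720
  t31: +1.0320
  t32: +3.3455
  t33: +7.2847
  t34: -0.3279
  t35: +2.8310
  t36: +14.2069
  t37: +1.3499
  t38: +0.1569
  t39: +10.7176
  t40: +3.2070
  t41: +11.8171
  t42: +10.5162
  t43: +2.2367
  t44: +0.9090
  t45: +1.3029
  t46: +5.1086
  t47: +5.1342
  t48: +3.6611
  t49: +46.0115
  t50: +7.0311
  t51: +1.4749
  t52: +1.9985
  t53: +1.1665
Σ = +326.3700 → |volume| = 326.37

Directed edges: 159 total; 3 unmatched, e.g. (7.95,-0.5,-1.33)→(3.87,-3.49,-2.61) → open.
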